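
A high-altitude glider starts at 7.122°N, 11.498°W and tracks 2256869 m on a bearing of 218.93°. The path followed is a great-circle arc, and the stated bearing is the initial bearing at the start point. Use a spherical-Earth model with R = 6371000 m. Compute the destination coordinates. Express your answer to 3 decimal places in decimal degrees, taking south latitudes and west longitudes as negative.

latitude -8.712°, longitude -24.237°

Central angle δ = d/R = 0.354241 rad.
Converting: φ₁ = 0.124302 rad, θ = 3.821049 rad.
sin φ₂ = sin φ₁ cos δ + cos φ₁ sin δ cos θ = (0.123982)(0.937910) + (0.992284)(0.346879)(-0.777914) = -0.151475
φ₂ = asin(-0.151475) = -0.152061 rad = -8.712°.
For the longitude increment, Δλ = atan2( sin θ sin δ cos φ₁, cos δ − sin φ₁ sin φ₂ ) = atan2(-0.216286, 0.956690) = -12.739°.
λ₂ = λ₁ + Δλ = -24.237°.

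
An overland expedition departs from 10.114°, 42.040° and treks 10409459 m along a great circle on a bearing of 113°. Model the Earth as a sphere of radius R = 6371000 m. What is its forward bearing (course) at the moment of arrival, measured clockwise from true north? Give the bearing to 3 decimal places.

δ = 10409459/6371000 = 1.633881 rad (93.6145°).
Start latitude φ₁ = 0.176523 rad; initial bearing θ = 1.972222 rad.
Applying the spherical law of cosines for sides, sin φ₂ = sin φ₁ cos δ + cos φ₁ sin δ cos θ = -0.394965, so φ₂ = -23.264°.
For the longitude increment, Δλ = atan2( sin θ sin δ cos φ₁, cos δ − sin φ₁ sin φ₂ ) = atan2(0.904398, 0.006315) = 89.600°.
λ₂ = 42.040° + 89.600° = 131.640°.
The forward bearing on arrival equals the back-azimuth from the destination plus 180°.
Back-azimuth from P₂ (-23.264°, 131.640°) to P₁ (10.114°, 42.040°), with Δλ' = λ₁ − λ₂ = -89.600°: atan2( sin Δλ' cos φ₁ , cos φ₂ sin φ₁ − sin φ₂ cos φ₁ cos Δλ' ) = 279.461°.
Final bearing = (279.461° + 180°) mod 360° = 99.461°.

final bearing 99.461°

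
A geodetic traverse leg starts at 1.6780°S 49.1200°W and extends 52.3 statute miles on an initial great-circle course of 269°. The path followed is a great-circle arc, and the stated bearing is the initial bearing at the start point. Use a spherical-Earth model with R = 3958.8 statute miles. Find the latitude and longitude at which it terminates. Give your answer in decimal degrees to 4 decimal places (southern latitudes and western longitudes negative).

Central angle δ = d/R = 0.013211 rad.
With φ₁ = -1.6780° = -0.029287 rad and θ = 269° = 4.694936 rad:
sin φ₂ = sin φ₁ cos δ + cos φ₁ sin δ cos θ = (-0.029282)(0.999913) + (0.999571)(0.013211)(-0.017452) = -0.029510
φ₂ = asin(-0.029510) = -0.029515 rad = -1.6911°.
For the longitude increment, Δλ = atan2( sin θ sin δ cos φ₁, cos δ − sin φ₁ sin φ₂ ) = atan2(-0.013203, 0.999049) = -0.7572°.
λ₂ = λ₁ + Δλ = -49.8772°.

latitude -1.6911°, longitude -49.8772°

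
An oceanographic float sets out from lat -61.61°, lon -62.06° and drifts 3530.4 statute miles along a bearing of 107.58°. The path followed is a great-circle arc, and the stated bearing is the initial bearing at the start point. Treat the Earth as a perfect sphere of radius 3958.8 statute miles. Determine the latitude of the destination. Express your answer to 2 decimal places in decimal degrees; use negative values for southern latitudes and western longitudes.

δ = 3530.4/3958.8 = 0.891785 rad (51.0955°).
Converting: φ₁ = -1.075297 rad, θ = 1.877625 rad.
Applying the spherical law of cosines for sides, sin φ₂ = sin φ₁ cos δ + cos φ₁ sin δ cos θ = -0.664249, so φ₂ = -41.62°.
Δλ = atan2( sin θ sin δ cos φ₁ , cos δ − sin φ₁ sin φ₂ ) = atan2(0.352728, 0.043663) = 1.447636 rad = 82.94°.
λ₂ = -62.06° + 82.94° = 20.88°.

latitude -41.62°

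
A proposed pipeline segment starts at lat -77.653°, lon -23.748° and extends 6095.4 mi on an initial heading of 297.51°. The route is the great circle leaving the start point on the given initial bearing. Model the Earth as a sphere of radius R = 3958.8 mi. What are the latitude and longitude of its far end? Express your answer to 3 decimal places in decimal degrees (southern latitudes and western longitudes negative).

Central angle δ = d/R = 1.539709 rad.
Start latitude φ₁ = -1.355301 rad; initial bearing θ = 5.192529 rad.
Applying the spherical law of cosines for sides, sin φ₂ = sin φ₁ cos δ + cos φ₁ sin δ cos θ = 0.068359, so φ₂ = 3.920°.
Then Δλ = atan2(-0.189562, 0.097860) = -1.094241 rad, from sin θ sin δ cos φ₁ over cos δ − sin φ₁ sin φ₂.
Hence λ₂ = -23.748° + -62.695° = -86.443°.

latitude 3.920°, longitude -86.443°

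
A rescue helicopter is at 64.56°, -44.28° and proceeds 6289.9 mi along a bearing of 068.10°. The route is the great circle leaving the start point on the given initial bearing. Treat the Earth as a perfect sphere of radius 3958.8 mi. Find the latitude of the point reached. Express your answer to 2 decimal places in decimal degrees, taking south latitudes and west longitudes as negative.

The arc subtends δ = 6289.9/3958.8 = 1.588840 rad at the centre.
Converting: φ₁ = 1.126785 rad, θ = 1.188569 rad.
Applying the spherical law of cosines for sides, sin φ₂ = sin φ₁ cos δ + cos φ₁ sin δ cos θ = 0.143903, so φ₂ = 8.27°.
Δλ = atan2( sin θ sin δ cos φ₁ , cos δ − sin φ₁ sin φ₂ ) = atan2(0.398502, -0.147993) = 1.926383 rad = 110.37°.
λ₂ = -44.28° + 110.37° = 66.09°.

latitude 8.27°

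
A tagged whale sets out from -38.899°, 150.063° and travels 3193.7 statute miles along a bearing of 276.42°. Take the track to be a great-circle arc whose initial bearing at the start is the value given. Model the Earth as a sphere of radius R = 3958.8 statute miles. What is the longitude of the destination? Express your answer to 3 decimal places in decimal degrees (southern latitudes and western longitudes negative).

longitude 99.452°

Central angle δ = d/R = 0.806734 rad.
Converting: φ₁ = -0.678916 rad, θ = 4.824439 rad.
Applying the spherical law of cosines for sides, sin φ₂ = sin φ₁ cos δ + cos φ₁ sin δ cos θ = -0.371621, so φ₂ = -21.816°.
Δλ = atan2( sin θ sin δ cos φ₁ , cos δ − sin φ₁ sin φ₂ ) = atan2(-0.558400, 0.458501) = -0.883323 rad = -50.611°.
Hence λ₂ = 150.063° + -50.611° = 99.452°.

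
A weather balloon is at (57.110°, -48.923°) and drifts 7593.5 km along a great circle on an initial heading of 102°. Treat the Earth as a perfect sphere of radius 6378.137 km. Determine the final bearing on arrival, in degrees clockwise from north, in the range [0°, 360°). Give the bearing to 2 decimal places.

final bearing 147.12°

The arc subtends δ = 7593.5/6378.137 = 1.190551 rad at the centre.
Converting: φ₁ = 0.996758 rad, θ = 1.780236 rad.
Applying the spherical law of cosines for sides, sin φ₂ = sin φ₁ cos δ + cos φ₁ sin δ cos θ = 0.206821, so φ₂ = 11.936°.
Then Δλ = atan2(0.493223, 0.197478) = 1.189960 rad, from sin θ sin δ cos φ₁ over cos δ − sin φ₁ sin φ₂.
λ₂ = λ₁ + Δλ = 19.257°.
The forward bearing on arrival equals the back-azimuth from the destination plus 180°.
Back-azimuth from P₂ (11.94°, 19.26°) to P₁ (57.11°, -48.92°), with Δλ' = λ₁ − λ₂ = -68.18°: atan2( sin Δλ' cos φ₁ , cos φ₂ sin φ₁ − sin φ₂ cos φ₁ cos Δλ' ) = 327.12°.
Final bearing = (327.12° + 180°) mod 360° = 147.12°.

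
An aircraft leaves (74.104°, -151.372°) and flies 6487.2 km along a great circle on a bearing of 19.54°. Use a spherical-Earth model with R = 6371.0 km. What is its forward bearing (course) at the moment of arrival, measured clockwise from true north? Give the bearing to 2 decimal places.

final bearing 172.36°

The arc subtends δ = 6487.2/6371 = 1.018239 rad at the centre.
With φ₁ = 74.104° = 1.293359 rad and θ = 19.54° = 0.341037 rad:
sin φ₂ = sin φ₁ cos δ + cos φ₁ sin δ cos θ = (0.961760)(0.524866) + (0.273892)(0.851185)(0.942408) = 0.724501
φ₂ = asin(0.724501) = 0.810311 rad = 46.427°.
For the longitude increment, Δλ = atan2( sin θ sin δ cos φ₁, cos δ − sin φ₁ sin φ₂ ) = atan2(0.077975, -0.171931) = 155.605°.
λ₂ = λ₁ + Δλ = 4.233°.
The forward bearing on arrival equals the back-azimuth from the destination plus 180°.
Back-azimuth from P₂ (46.43°, 4.23°) to P₁ (74.10°, -151.37°), with Δλ' = λ₁ − λ₂ = -155.60°: atan2( sin Δλ' cos φ₁ , cos φ₂ sin φ₁ − sin φ₂ cos φ₁ cos Δλ' ) = 352.36°.
Final bearing = (352.36° + 180°) mod 360° = 172.36°.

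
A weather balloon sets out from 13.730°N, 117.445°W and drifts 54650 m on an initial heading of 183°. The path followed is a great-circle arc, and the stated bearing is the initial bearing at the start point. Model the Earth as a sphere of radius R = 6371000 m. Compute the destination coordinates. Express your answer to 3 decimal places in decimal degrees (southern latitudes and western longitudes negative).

latitude 13.239°, longitude -117.471°

The arc subtends δ = 54650/6371000 = 0.008578 rad at the centre.
Start latitude φ₁ = 0.239634 rad; initial bearing θ = 3.193953 rad.
Destination latitude: φ₂ = arcsin( sin φ₁ cos δ + cos φ₁ sin δ cos θ ) = arcsin(0.229017) = 13.239°.
Δλ = atan2( sin θ sin δ cos φ₁ , cos δ − sin φ₁ sin φ₂ ) = atan2(-0.000436, 0.945607) = -0.000461 rad = -0.026°.
λ₂ = λ₁ + Δλ = -117.471°.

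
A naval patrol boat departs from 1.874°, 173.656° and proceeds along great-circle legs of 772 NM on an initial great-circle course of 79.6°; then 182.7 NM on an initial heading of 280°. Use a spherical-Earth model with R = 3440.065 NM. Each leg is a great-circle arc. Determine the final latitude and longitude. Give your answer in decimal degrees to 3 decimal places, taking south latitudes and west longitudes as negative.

Apply the spherical direct solution leg by leg, carrying full precision between legs.
Leg 1: from (1.874°, 173.656°), δ = 772/3440.065 = 0.224414 rad, θ = 79.6° → φ = 4.131°, λ = -173.667°.
Leg 2: from (4.131°, -173.667°), δ = 182.7/3440.065 = 0.053109 rad, θ = 280° → φ = 4.653°, λ = -176.674°.

latitude 4.653°, longitude -176.674°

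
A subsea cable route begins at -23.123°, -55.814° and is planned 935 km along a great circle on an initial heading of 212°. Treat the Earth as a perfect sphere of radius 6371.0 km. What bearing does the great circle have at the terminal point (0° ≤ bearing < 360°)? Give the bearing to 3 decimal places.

final bearing 214.312°

δ = 935/6371 = 0.146759 rad (8.4087°).
Converting: φ₁ = -0.403572 rad, θ = 3.700098 rad.
Destination latitude: φ₂ = arcsin( sin φ₁ cos δ + cos φ₁ sin δ cos θ ) = arcsin(-0.502534) = -30.168°.
For the longitude increment, Δλ = atan2( sin θ sin δ cos φ₁, cos δ − sin φ₁ sin φ₂ ) = atan2(-0.071266, 0.791902) = -5.142°.
λ₂ = λ₁ + Δλ = -60.956°.
The forward bearing on arrival equals the back-azimuth from the destination plus 180°.
Back-azimuth from P₂ (-30.168°, -60.956°) to P₁ (-23.123°, -55.814°), with Δλ' = λ₁ − λ₂ = 5.142°: atan2( sin Δλ' cos φ₁ , cos φ₂ sin φ₁ − sin φ₂ cos φ₁ cos Δλ' ) = 34.312°.
Final bearing = (34.312° + 180°) mod 360° = 214.312°.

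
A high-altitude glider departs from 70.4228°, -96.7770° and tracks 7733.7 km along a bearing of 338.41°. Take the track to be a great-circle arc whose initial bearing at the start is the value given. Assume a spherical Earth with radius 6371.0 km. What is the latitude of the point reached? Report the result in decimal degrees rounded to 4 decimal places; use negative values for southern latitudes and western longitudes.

latitude 38.3974°

Angular distance δ = d/R = 7733.7 / 6371 = 1.213891 rad.
Start latitude φ₁ = 1.229110 rad; initial bearing θ = 5.906369 rad.
sin φ₂ = sin φ₁ cos δ + cos φ₁ sin δ cos θ = (0.942191)(0.349376) + (0.335077)(0.936983)(0.929841) = 0.621113
φ₂ = asin(0.621113) = 0.670162 rad = 38.3974°.
For the longitude increment, Δλ = atan2( sin θ sin δ cos φ₁, cos δ − sin φ₁ sin φ₂ ) = atan2(-0.115526, -0.235831) = -153.9013°.
λ₂ = -96.7770° + -153.9013° = -250.6783°, normalized to (−180°, 180°] → 109.3217°.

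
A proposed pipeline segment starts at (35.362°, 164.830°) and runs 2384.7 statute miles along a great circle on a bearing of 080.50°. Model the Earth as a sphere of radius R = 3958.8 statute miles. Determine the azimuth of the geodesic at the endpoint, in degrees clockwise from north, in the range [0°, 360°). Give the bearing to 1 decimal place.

Central angle δ = d/R = 0.602380 rad.
With φ₁ = 35.362° = 0.617183 rad and θ = 80.5° = 1.404990 rad:
sin φ₂ = sin φ₁ cos δ + cos φ₁ sin δ cos θ = (0.578740)(0.823990) + (0.815512)(0.566605)(0.165048) = 0.553140
φ₂ = asin(0.553140) = 0.586129 rad = 33.583°.
Δλ = atan2( sin θ sin δ cos φ₁ , cos δ − sin φ₁ sin φ₂ ) = atan2(0.455736, 0.503865) = 0.735285 rad = 42.129°.
λ₂ = 164.830° + 42.129° = 206.959°, normalized to (−180°, 180°] → -153.041°.
The forward bearing on arrival equals the back-azimuth from the destination plus 180°.
Back-azimuth from P₂ (33.6°, -153.0°) to P₁ (35.4°, 164.8°), with Δλ' = λ₁ − λ₂ = 317.9°: atan2( sin Δλ' cos φ₁ , cos φ₂ sin φ₁ − sin φ₂ cos φ₁ cos Δλ' ) = 285.1°.
Final bearing = (285.1° + 180°) mod 360° = 105.1°.

final bearing 105.1°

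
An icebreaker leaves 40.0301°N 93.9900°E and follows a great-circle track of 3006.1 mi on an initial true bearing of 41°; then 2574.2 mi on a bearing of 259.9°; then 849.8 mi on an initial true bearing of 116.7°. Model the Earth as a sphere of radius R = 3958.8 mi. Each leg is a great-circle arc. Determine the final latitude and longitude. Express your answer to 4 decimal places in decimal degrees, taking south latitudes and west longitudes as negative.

latitude 33.0951°, longitude 120.5717°

Apply the spherical direct solution leg by leg, carrying full precision between legs.
Leg 1: from (40.0301°, 93.9900°), δ = 3006.1/3958.8 = 0.759346 rad, θ = 41° → φ = 59.8075°, λ = 157.9000°.
Leg 2: from (59.8075°, 157.9000°), δ = 2574.2/3958.8 = 0.650248 rad, θ = 259.9° → φ = 39.3879°, λ = 107.4421°.
Leg 3: from (39.3879°, 107.4421°), δ = 849.8/3958.8 = 0.214661 rad, θ = 116.7° → φ = 33.0951°, λ = 120.5717°.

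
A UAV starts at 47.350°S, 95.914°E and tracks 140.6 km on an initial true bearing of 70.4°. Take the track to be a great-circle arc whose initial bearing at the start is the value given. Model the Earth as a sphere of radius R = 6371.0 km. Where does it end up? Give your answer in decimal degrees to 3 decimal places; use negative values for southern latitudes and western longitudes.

latitude -46.913°, longitude 97.658°

Angular distance δ = d/R = 140.6 / 6371 = 0.022069 rad.
With φ₁ = -47.350° = -0.826413 rad and θ = 70.4° = 1.228712 rad:
Applying the spherical law of cosines for sides, sin φ₂ = sin φ₁ cos δ + cos φ₁ sin δ cos θ = -0.730312, so φ₂ = -46.913°.
Then Δλ = atan2(0.014084, 0.462608) = 0.030436 rad, from sin θ sin δ cos φ₁ over cos δ − sin φ₁ sin φ₂.
Hence λ₂ = 95.914° + 1.744° = 97.658°.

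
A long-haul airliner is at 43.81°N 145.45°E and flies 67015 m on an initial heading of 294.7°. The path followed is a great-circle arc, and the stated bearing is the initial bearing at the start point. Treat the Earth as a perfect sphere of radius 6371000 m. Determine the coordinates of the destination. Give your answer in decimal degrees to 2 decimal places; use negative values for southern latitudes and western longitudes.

latitude 44.06°, longitude 144.69°

Central angle δ = d/R = 0.010519 rad.
Start latitude φ₁ = 0.764629 rad; initial bearing θ = 5.143485 rad.
sin φ₂ = sin φ₁ cos δ + cos φ₁ sin δ cos θ = (0.692269)(0.999945) + (0.721639)(0.010519)(0.417867) = 0.695403
φ₂ = asin(0.695403) = 0.768980 rad = 44.06°.
For the longitude increment, Δλ = atan2( sin θ sin δ cos φ₁, cos δ − sin φ₁ sin φ₂ ) = atan2(-0.006896, 0.518539) = -0.76°.
λ₂ = 145.45° + -0.76° = 144.69°.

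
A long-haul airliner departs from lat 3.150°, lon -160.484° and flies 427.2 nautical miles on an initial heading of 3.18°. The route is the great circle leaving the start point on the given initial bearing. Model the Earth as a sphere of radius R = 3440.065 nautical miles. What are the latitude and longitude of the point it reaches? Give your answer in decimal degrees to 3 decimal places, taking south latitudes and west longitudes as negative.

latitude 10.254°, longitude -160.084°

Angular distance δ = d/R = 427.2 / 3440.065 = 0.124184 rad.
Start latitude φ₁ = 0.054978 rad; initial bearing θ = 0.055501 rad.
Destination latitude: φ₂ = arcsin( sin φ₁ cos δ + cos φ₁ sin δ cos θ ) = arcsin(0.178014) = 10.254°.
Δλ = atan2( sin θ sin δ cos φ₁ , cos δ − sin φ₁ sin φ₂ ) = atan2(0.006861, 0.982517) = 0.006983 rad = 0.400°.
λ₂ = -160.484° + 0.400° = -160.084°.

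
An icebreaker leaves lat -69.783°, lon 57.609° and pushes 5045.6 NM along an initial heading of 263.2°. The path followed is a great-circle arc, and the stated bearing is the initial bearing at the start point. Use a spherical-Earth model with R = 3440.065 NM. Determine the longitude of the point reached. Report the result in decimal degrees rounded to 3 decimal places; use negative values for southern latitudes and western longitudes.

Angular distance δ = d/R = 5045.6 / 3440.065 = 1.466716 rad.
Converting: φ₁ = -1.217943 rad, θ = 4.593707 rad.
Destination latitude: φ₂ = arcsin( sin φ₁ cos δ + cos φ₁ sin δ cos θ ) = arcsin(-0.138188) = -7.943°.
Δλ = atan2( sin θ sin δ cos φ₁ , cos δ − sin φ₁ sin φ₂ ) = atan2(-0.341289, -0.025782) = -1.646196 rad = -94.320°.
λ₂ = λ₁ + Δλ = -36.711°.

longitude -36.711°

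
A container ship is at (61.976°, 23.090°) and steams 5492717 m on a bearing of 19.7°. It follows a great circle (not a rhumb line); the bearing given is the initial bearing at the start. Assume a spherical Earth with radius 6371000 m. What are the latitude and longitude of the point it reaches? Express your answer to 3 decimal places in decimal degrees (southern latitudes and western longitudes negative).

latitude 65.553°, longitude 164.888°

Angular distance δ = d/R = 5492717 / 6371000 = 0.862144 rad.
Start latitude φ₁ = 1.081685 rad; initial bearing θ = 0.343830 rad.
Destination latitude: φ₂ = arcsin( sin φ₁ cos δ + cos φ₁ sin δ cos θ ) = arcsin(0.910348) = 65.553°.
Then Δλ = atan2(0.120249, -0.152799) = 2.474842 rad, from sin θ sin δ cos φ₁ over cos δ − sin φ₁ sin φ₂.
λ₂ = 23.090° + 141.798° = 164.888°.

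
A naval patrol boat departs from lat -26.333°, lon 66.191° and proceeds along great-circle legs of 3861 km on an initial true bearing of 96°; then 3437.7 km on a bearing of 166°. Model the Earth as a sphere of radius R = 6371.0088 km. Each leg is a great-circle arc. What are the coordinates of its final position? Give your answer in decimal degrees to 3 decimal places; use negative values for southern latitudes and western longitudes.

Apply the spherical direct solution leg by leg, carrying full precision between legs.
Leg 1: from (-26.333°, 66.191°), δ = 3861/6371.0088 = 0.606026 rad, θ = 96° → φ = -24.705°, λ = 104.768°.
Leg 2: from (-24.705°, 104.768°), δ = 3437.7/6371.0088 = 0.539585 rad, θ = 166° → φ = -54.239°, λ = 117.047°.

latitude -54.239°, longitude 117.047°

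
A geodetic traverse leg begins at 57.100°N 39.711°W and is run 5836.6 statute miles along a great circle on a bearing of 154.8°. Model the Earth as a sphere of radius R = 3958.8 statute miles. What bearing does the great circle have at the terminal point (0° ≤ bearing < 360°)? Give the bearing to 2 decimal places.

final bearing 165.32°

Central angle δ = d/R = 1.474336 rad.
With φ₁ = 57.100° = 0.996583 rad and θ = 154.8° = 2.701770 rad:
Applying the spherical law of cosines for sides, sin φ₂ = sin φ₁ cos δ + cos φ₁ sin δ cos θ = -0.408329, so φ₂ = -24.100°.
Δλ = atan2( sin θ sin δ cos φ₁ , cos δ − sin φ₁ sin φ₂ ) = atan2(0.230197, 0.439153) = 0.482808 rad = 27.663°.
Hence λ₂ = -39.711° + 27.663° = -12.048°.
The forward bearing on arrival equals the back-azimuth from the destination plus 180°.
Back-azimuth from P₂ (-24.10°, -12.05°) to P₁ (57.10°, -39.71°), with Δλ' = λ₁ − λ₂ = -27.66°: atan2( sin Δλ' cos φ₁ , cos φ₂ sin φ₁ − sin φ₂ cos φ₁ cos Δλ' ) = 345.32°.
Final bearing = (345.32° + 180°) mod 360° = 165.32°.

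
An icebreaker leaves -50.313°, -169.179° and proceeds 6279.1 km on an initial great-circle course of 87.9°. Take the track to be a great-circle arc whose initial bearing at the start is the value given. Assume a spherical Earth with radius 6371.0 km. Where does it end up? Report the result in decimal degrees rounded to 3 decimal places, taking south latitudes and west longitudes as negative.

latitude -23.927°, longitude -103.486°

Central angle δ = d/R = 0.985575 rad.
Converting: φ₁ = -0.878128 rad, θ = 1.534144 rad.
sin φ₂ = sin φ₁ cos δ + cos φ₁ sin δ cos θ = (-0.769544)(0.552384) + (0.638593)(0.833590)(0.036644) = -0.405577
φ₂ = asin(-0.405577) = -0.417610 rad = -23.927°.
Then Δλ = atan2(0.531967, 0.240274) = 1.146554 rad, from sin θ sin δ cos φ₁ over cos δ − sin φ₁ sin φ₂.
λ₂ = -169.179° + 65.693° = -103.486°.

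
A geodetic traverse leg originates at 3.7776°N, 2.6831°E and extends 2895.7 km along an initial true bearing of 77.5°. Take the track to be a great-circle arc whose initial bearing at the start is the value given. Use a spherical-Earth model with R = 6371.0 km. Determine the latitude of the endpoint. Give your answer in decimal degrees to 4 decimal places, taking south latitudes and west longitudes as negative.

Central angle δ = d/R = 0.454513 rad.
With φ₁ = 3.7776° = 0.065932 rad and θ = 77.5° = 1.352630 rad:
Applying the spherical law of cosines for sides, sin φ₂ = sin φ₁ cos δ + cos φ₁ sin δ cos θ = 0.154011, so φ₂ = 8.8594°.
For the longitude increment, Δλ = atan2( sin θ sin δ cos φ₁, cos δ − sin φ₁ sin φ₂ ) = atan2(0.427687, 0.888328) = 25.7085°.
λ₂ = λ₁ + Δλ = 28.3916°.

latitude 8.8594°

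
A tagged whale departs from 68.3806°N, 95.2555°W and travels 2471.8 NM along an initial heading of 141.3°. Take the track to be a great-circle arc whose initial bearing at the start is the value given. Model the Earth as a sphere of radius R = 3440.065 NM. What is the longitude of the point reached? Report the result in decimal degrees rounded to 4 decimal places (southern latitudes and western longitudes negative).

longitude -66.6571°

Central angle δ = d/R = 0.718533 rad.
Start latitude φ₁ = 1.193467 rad; initial bearing θ = 2.466150 rad.
Destination latitude: φ₂ = arcsin( sin φ₁ cos δ + cos φ₁ sin δ cos θ ) = arcsin(0.510533) = 30.6993°.
Δλ = atan2( sin θ sin δ cos φ₁ , cos δ − sin φ₁ sin φ₂ ) = atan2(0.151644, 0.278154) = 0.499135 rad = 28.5984°.
λ₂ = λ₁ + Δλ = -66.6571°.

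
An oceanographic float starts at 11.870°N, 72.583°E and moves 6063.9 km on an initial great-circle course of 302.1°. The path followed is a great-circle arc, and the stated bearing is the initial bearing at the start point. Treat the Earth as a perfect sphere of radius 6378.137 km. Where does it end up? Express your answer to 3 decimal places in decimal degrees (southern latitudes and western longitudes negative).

latitude 32.871°, longitude 17.413°

Central angle δ = d/R = 0.950732 rad.
Start latitude φ₁ = 0.207171 rad; initial bearing θ = 5.272640 rad.
sin φ₂ = sin φ₁ cos δ + cos φ₁ sin δ cos θ = (0.205692)(0.581087) + (0.978617)(0.813841)(0.531399) = 0.542751
φ₂ = asin(0.542751) = 0.573709 rad = 32.871°.
For the longitude increment, Δλ = atan2( sin θ sin δ cos φ₁, cos δ − sin φ₁ sin φ₂ ) = atan2(-0.674681, 0.469448) = -55.170°.
Hence λ₂ = 72.583° + -55.170° = 17.413°.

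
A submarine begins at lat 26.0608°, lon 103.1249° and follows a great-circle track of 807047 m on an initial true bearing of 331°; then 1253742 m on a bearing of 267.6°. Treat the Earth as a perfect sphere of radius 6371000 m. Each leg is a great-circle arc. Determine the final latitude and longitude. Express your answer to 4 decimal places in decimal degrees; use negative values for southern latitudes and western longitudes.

latitude 31.1863°, longitude 85.7674°

Apply the spherical direct solution leg by leg, carrying full precision between legs.
Leg 1: from (26.0608°, 103.1249°), δ = 807047/6371000 = 0.126675 rad, θ = 331° → φ = 32.3484°, λ = 98.9673°.
Leg 2: from (32.3484°, 98.9673°), δ = 1253742/6371000 = 0.196789 rad, θ = 267.6° → φ = 31.1863°, λ = 85.7674°.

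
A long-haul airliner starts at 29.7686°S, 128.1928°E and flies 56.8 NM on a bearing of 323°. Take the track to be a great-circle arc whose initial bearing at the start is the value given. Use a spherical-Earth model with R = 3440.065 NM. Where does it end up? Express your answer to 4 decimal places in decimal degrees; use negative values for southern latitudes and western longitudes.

Central angle δ = d/R = 0.016511 rad.
Converting: φ₁ = -0.519560 rad, θ = 5.637413 rad.
sin φ₂ = sin φ₁ cos δ + cos φ₁ sin δ cos θ = (-0.496498)(0.999864) + (0.868038)(0.016511)(0.798636) = -0.484985
φ₂ = asin(-0.484985) = -0.506346 rad = -29.0115°.
Then Δλ = atan2(-0.008625, 0.759070) = -0.011362 rad, from sin θ sin δ cos φ₁ over cos δ − sin φ₁ sin φ₂.
Hence λ₂ = 128.1928° + -0.6510° = 127.5418°.

latitude -29.0115°, longitude 127.5418°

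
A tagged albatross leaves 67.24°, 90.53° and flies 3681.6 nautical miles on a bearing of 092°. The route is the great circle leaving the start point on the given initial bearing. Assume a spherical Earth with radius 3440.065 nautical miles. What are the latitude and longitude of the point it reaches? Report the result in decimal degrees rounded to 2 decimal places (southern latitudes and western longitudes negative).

latitude 25.51°, longitude 166.82°

δ = 3681.6/3440.065 = 1.070212 rad (61.3187°).
With φ₁ = 67.24° = 1.173559 rad and θ = 92° = 1.605703 rad:
Destination latitude: φ₂ = arcsin( sin φ₁ cos δ + cos φ₁ sin δ cos θ ) = arcsin(0.430722) = 25.51°.
Then Δλ = atan2(0.339197, 0.082755) = 1.331498 rad, from sin θ sin δ cos φ₁ over cos δ − sin φ₁ sin φ₂.
λ₂ = λ₁ + Δλ = 166.82°.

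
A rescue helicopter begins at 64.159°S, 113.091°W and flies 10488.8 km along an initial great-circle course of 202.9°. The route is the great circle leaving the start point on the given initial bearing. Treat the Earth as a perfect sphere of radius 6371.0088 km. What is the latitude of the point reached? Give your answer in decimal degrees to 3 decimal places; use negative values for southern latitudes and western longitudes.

δ = 10488.8/6371.0088 = 1.646333 rad (94.3279°).
Converting: φ₁ = -1.119786 rad, θ = 3.541273 rad.
Applying the spherical law of cosines for sides, sin φ₂ = sin φ₁ cos δ + cos φ₁ sin δ cos θ = -0.332458, so φ₂ = -19.418°.
Then Δλ = atan2(-0.169126, -0.374679) = -2.717585 rad, from sin θ sin δ cos φ₁ over cos δ − sin φ₁ sin φ₂.
λ₂ = -113.091° + -155.706° = -268.797°, normalized to (−180°, 180°] → 91.203°.

latitude -19.418°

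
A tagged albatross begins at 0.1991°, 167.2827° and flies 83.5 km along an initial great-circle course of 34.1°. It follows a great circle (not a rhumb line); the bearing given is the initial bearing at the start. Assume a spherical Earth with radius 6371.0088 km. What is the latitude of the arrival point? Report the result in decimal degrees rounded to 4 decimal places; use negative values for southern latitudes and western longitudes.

The arc subtends δ = 83.5/6371.0088 = 0.013106 rad at the centre.
Start latitude φ₁ = 0.003475 rad; initial bearing θ = 0.595157 rad.
Destination latitude: φ₂ = arcsin( sin φ₁ cos δ + cos φ₁ sin δ cos θ ) = arcsin(0.014327) = 0.8209°.
Then Δλ = atan2(0.007348, 0.999864) = 0.007348 rad, from sin θ sin δ cos φ₁ over cos δ − sin φ₁ sin φ₂.
Hence λ₂ = 167.2827° + 0.4210° = 167.7037°.

latitude 0.8209°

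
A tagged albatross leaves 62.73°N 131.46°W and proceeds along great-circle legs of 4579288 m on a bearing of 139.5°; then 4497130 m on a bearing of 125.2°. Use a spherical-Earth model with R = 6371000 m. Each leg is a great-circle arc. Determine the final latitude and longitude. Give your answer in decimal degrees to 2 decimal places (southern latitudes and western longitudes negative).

latitude -0.08°, longitude -71.02°

Apply the spherical direct solution leg by leg, carrying full precision between legs.
Leg 1: from (62.73°, -131.46°), δ = 4579288/6371000 = 0.718771 rad, θ = 139.5° → φ = 26.08°, λ = -103.03°.
Leg 2: from (26.08°, -103.03°), δ = 4497130/6371000 = 0.705875 rad, θ = 125.2° → φ = -0.08°, λ = -71.02°.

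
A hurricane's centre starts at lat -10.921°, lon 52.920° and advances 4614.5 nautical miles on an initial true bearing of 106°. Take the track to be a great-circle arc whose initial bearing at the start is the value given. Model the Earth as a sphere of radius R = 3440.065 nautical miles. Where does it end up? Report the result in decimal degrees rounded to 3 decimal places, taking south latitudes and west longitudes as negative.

latitude -17.857°, longitude 132.483°

δ = 4614.5/3440.065 = 1.341399 rad (76.8565°).
With φ₁ = -10.921° = -0.190607 rad and θ = 106° = 1.850049 rad:
sin φ₂ = sin φ₁ cos δ + cos φ₁ sin δ cos θ = (-0.189455)(0.227391) + (0.981889)(0.973804)(-0.275637) = -0.306636
φ₂ = asin(-0.306636) = -0.311657 rad = -17.857°.
For the longitude increment, Δλ = atan2( sin θ sin δ cos φ₁, cos δ − sin φ₁ sin φ₂ ) = atan2(0.919127, 0.169297) = 79.563°.
λ₂ = 52.920° + 79.563° = 132.483°.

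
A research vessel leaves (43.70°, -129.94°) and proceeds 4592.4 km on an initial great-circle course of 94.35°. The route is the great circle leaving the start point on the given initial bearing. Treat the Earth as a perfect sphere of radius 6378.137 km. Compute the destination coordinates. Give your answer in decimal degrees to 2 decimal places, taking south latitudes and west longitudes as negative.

latitude 28.90°, longitude -81.26°

δ = 4592.4/6378.137 = 0.720022 rad (41.2542°).
With φ₁ = 43.70° = 0.762709 rad and θ = 94.35° = 1.646718 rad:
sin φ₂ = sin φ₁ cos δ + cos φ₁ sin δ cos θ = (0.690882)(0.751791) + (0.722967)(0.659401)(-0.075849) = 0.483240
φ₂ = asin(0.483240) = 0.504352 rad = 28.90°.
Then Δλ = atan2(0.475352, 0.417929) = 0.849593 rad, from sin θ sin δ cos φ₁ over cos δ − sin φ₁ sin φ₂.
λ₂ = -129.94° + 48.68° = -81.26°.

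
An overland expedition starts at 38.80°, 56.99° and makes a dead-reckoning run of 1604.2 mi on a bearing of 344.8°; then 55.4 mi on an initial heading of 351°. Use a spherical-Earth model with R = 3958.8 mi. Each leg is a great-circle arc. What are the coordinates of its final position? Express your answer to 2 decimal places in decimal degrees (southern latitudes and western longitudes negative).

Apply the spherical direct solution leg by leg, carrying full precision between legs.
Leg 1: from (38.80°, 56.99°), δ = 1604.2/3958.8 = 0.405224 rad, θ = 344.8° → φ = 60.73°, λ = 44.78°.
Leg 2: from (60.73°, 44.78°), δ = 55.4/3958.8 = 0.013994 rad, θ = 351° → φ = 61.52°, λ = 44.52°.

latitude 61.52°, longitude 44.52°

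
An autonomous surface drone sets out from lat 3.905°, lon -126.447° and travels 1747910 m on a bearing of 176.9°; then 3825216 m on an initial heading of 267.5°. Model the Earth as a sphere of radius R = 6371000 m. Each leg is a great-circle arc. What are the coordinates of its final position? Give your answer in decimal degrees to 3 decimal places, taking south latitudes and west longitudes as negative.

Apply the spherical direct solution leg by leg, carrying full precision between legs.
Leg 1: from (3.905°, -126.447°), δ = 1747910/6371000 = 0.274354 rad, θ = 176.9° → φ = -11.791°, λ = -125.589°.
Leg 2: from (-11.791°, -125.589°), δ = 3825216/6371000 = 0.600411 rad, θ = 267.5° → φ = -11.112°, λ = -160.705°.

latitude -11.112°, longitude -160.705°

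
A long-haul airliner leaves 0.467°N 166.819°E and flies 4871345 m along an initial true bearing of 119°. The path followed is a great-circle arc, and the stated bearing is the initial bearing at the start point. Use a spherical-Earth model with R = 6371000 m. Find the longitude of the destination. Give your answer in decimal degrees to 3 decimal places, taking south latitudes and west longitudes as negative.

longitude -153.290°

δ = 4871345/6371000 = 0.764612 rad (43.8091°).
With φ₁ = 0.467° = 0.008151 rad and θ = 119° = 2.076942 rad:
Applying the spherical law of cosines for sides, sin φ₂ = sin φ₁ cos δ + cos φ₁ sin δ cos θ = -0.329720, so φ₂ = -19.252°.
Δλ = atan2( sin θ sin δ cos φ₁ , cos δ − sin φ₁ sin φ₂ ) = atan2(0.605442, 0.724338) = 0.696225 rad = 39.891°.
λ₂ = 166.819° + 39.891° = 206.710°, normalized to (−180°, 180°] → -153.290°.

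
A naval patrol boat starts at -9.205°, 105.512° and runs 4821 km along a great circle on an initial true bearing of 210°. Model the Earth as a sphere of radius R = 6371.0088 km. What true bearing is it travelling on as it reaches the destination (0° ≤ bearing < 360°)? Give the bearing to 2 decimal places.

Central angle δ = d/R = 0.756709 rad.
Start latitude φ₁ = -0.160658 rad; initial bearing θ = 3.665191 rad.
sin φ₂ = sin φ₁ cos δ + cos φ₁ sin δ cos θ = (-0.159967)(0.727099) + (0.987122)(0.686532)(-0.866025) = -0.703210
φ₂ = asin(-0.703210) = -0.779902 rad = -44.685°.
Then Δλ = atan2(-0.338846, 0.614609) = -0.503856 rad, from sin θ sin δ cos φ₁ over cos δ − sin φ₁ sin φ₂.
λ₂ = λ₁ + Δλ = 76.643°.
The forward bearing on arrival equals the back-azimuth from the destination plus 180°.
Back-azimuth from P₂ (-44.69°, 76.64°) to P₁ (-9.21°, 105.51°), with Δλ' = λ₁ − λ₂ = 28.87°: atan2( sin Δλ' cos φ₁ , cos φ₂ sin φ₁ − sin φ₂ cos φ₁ cos Δλ' ) = 43.96°.
Final bearing = (43.96° + 180°) mod 360° = 223.96°.

final bearing 223.96°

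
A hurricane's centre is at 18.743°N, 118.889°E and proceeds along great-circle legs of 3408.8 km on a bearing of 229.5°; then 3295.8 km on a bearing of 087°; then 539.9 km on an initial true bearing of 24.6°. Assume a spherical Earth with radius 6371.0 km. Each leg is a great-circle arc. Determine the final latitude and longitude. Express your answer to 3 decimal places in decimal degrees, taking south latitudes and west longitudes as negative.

Apply the spherical direct solution leg by leg, carrying full precision between legs.
Leg 1: from (18.743°, 118.889°), δ = 3408.8/6371 = 0.535049 rad, θ = 229.5° → φ = -2.130°, λ = 96.060°.
Leg 2: from (-2.130°, 96.060°), δ = 3295.8/6371 = 0.517313 rad, θ = 87° → φ = -0.369°, λ = 125.656°.
Leg 3: from (-0.369°, 125.656°), δ = 539.9/6371 = 0.084743 rad, θ = 24.6° → φ = 4.045°, λ = 127.680°.

latitude 4.045°, longitude 127.680°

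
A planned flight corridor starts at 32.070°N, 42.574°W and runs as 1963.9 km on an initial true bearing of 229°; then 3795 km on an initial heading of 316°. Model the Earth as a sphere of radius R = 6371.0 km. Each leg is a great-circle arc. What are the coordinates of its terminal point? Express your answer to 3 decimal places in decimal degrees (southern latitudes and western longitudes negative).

latitude 41.233°, longitude -87.866°

Apply the spherical direct solution leg by leg, carrying full precision between legs.
Leg 1: from (32.070°, -42.574°), δ = 1963.9/6371 = 0.308256 rad, θ = 229° → φ = 19.710°, λ = -56.651°.
Leg 2: from (19.710°, -56.651°), δ = 3795/6371 = 0.595668 rad, θ = 316° → φ = 41.233°, λ = -87.866°.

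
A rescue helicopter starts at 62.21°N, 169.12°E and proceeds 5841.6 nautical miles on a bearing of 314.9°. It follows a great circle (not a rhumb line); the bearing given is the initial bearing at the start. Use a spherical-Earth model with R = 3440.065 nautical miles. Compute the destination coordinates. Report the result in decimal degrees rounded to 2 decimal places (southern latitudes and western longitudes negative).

latitude 12.36°, longitude 35.12°

Central angle δ = d/R = 1.698107 rad.
Converting: φ₁ = 1.085769 rad, θ = 5.496042 rad.
sin φ₂ = sin φ₁ cos δ + cos φ₁ sin δ cos θ = (0.884662)(-0.126967) + (0.466232)(0.991907)(0.705872) = 0.214113
φ₂ = asin(0.214113) = 0.215784 rad = 12.36°.
Δλ = atan2( sin θ sin δ cos φ₁ , cos δ − sin φ₁ sin φ₂ ) = atan2(-0.327578, -0.316385) = -2.338815 rad = -134.00°.
Hence λ₂ = 169.12° + -134.00° = 35.12°.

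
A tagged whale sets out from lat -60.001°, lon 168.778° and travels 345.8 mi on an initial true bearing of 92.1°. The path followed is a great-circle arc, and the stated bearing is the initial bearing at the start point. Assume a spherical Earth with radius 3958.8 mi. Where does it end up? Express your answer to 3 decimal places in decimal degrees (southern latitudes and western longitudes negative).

The arc subtends δ = 345.8/3958.8 = 0.087350 rad at the centre.
Converting: φ₁ = -1.047215 rad, θ = 1.607448 rad.
Destination latitude: φ₂ = arcsin( sin φ₁ cos δ + cos φ₁ sin δ cos θ ) = arcsin(-0.864331) = -59.806°.
For the longitude increment, Δλ = atan2( sin θ sin δ cos φ₁, cos δ − sin φ₁ sin φ₂ ) = atan2(0.043589, 0.247648) = 9.982°.
λ₂ = 168.778° + 9.982° = 178.760°.

latitude -59.806°, longitude 178.760°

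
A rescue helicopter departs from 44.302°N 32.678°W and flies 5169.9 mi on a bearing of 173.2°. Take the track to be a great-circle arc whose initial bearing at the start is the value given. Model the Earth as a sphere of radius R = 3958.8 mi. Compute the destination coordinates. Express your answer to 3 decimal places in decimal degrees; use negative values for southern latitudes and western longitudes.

latitude -30.199°, longitude -25.080°

δ = 5169.9/3958.8 = 1.305926 rad (74.8241°).
Start latitude φ₁ = 0.773216 rad; initial bearing θ = 3.022910 rad.
Applying the spherical law of cosines for sides, sin φ₂ = sin φ₁ cos δ + cos φ₁ sin δ cos θ = -0.503011, so φ₂ = -30.199°.
Δλ = atan2( sin θ sin δ cos φ₁ , cos δ − sin φ₁ sin φ₂ ) = atan2(0.081783, 0.613107) = 0.132608 rad = 7.598°.
Hence λ₂ = -32.678° + 7.598° = -25.080°.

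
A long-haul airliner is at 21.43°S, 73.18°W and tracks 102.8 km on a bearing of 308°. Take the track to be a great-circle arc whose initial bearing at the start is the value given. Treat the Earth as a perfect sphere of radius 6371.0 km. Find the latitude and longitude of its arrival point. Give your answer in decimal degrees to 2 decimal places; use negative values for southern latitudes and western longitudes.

Central angle δ = d/R = 0.016136 rad.
Converting: φ₁ = -0.374024 rad, θ = 5.375614 rad.
Applying the spherical law of cosines for sides, sin φ₂ = sin φ₁ cos δ + cos φ₁ sin δ cos θ = -0.356070, so φ₂ = -20.86°.
Δλ = atan2( sin θ sin δ cos φ₁ , cos δ − sin φ₁ sin φ₂ ) = atan2(-0.011835, 0.869775) = -0.013607 rad = -0.78°.
Hence λ₂ = -73.18° + -0.78° = -73.96°.

latitude -20.86°, longitude -73.96°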